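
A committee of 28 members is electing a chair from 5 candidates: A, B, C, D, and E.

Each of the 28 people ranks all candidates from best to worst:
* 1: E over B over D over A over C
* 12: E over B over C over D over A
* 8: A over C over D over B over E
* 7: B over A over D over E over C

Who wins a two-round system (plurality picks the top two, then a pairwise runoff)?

Round 1 first-place votes: A 8, B 7, C 0, D 0, E 13. E and A advance.
Runoff: E is ranked above A on 13 ballots, A above E on 15.

A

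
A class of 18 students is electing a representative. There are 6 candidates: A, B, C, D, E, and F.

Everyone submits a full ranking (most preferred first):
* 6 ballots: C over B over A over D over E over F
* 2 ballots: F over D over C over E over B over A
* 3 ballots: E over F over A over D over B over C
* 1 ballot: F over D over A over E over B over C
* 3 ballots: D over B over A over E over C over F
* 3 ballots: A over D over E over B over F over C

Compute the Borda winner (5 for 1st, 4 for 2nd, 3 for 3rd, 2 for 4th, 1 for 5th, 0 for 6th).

A: 6×3 + 2×0 + 3×3 + 1×3 + 3×3 + 3×5 = 54
B: 6×4 + 2×1 + 3×1 + 1×1 + 3×4 + 3×2 = 48
C: 6×5 + 2×3 + 3×0 + 1×0 + 3×1 + 3×0 = 39
D: 6×2 + 2×4 + 3×2 + 1×4 + 3×5 + 3×4 = 57
E: 6×1 + 2×2 + 3×5 + 1×2 + 3×2 + 3×3 = 42
F: 6×0 + 2×5 + 3×4 + 1×5 + 3×0 + 3×1 = 30

D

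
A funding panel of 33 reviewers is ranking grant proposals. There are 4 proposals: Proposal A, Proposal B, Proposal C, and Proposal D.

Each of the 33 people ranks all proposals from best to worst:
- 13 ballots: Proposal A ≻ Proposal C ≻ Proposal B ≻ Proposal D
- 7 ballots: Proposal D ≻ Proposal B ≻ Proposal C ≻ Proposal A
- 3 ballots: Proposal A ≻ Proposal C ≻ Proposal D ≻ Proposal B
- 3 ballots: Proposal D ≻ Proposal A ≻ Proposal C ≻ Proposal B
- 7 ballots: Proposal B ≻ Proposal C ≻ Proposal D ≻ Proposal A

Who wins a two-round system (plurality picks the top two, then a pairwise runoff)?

Round 1 first-place votes: Proposal A 16, Proposal B 7, Proposal C 0, Proposal D 10. Proposal A and Proposal D advance.
Runoff: Proposal A is ranked above Proposal D on 16 ballots, Proposal D above Proposal A on 17.

Proposal D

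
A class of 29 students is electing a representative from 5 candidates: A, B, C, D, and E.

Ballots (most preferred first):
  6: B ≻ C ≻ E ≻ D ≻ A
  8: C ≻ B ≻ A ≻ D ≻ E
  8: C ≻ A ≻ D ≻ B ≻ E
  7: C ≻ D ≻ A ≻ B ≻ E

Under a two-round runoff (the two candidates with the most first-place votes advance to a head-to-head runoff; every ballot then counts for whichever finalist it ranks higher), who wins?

Round 1 first-place votes: A 0, B 6, C 23, D 0, E 0. C and B advance.
Runoff: C is ranked above B on 23 ballots, B above C on 6.

C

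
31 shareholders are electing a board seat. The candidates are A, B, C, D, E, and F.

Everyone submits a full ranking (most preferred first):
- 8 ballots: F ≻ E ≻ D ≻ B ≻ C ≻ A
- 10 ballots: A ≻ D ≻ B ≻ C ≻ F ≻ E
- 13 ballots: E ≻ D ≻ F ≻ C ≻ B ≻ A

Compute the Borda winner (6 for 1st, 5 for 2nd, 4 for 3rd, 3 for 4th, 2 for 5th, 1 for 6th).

A: 8×1 + 10×6 + 13×1 = 81
B: 8×3 + 10×4 + 13×2 = 90
C: 8×2 + 10×3 + 13×3 = 85
D: 8×4 + 10×5 + 13×5 = 147
E: 8×5 + 10×1 + 13×6 = 128
F: 8×6 + 10×2 + 13×4 = 120

D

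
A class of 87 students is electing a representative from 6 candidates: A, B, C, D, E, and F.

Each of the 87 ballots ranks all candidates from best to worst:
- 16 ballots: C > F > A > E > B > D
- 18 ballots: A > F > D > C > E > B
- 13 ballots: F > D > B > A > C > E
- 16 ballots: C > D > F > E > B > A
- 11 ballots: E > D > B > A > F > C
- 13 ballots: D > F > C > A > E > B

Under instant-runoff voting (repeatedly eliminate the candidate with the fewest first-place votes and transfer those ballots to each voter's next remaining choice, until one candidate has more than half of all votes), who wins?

Round 1: A 18, B 0, C 32, D 13, E 11, F 13. B eliminated.
Round 2: A 18, C 32, D 13, E 11, F 13. E eliminated.
Round 3: A 18, C 32, D 24, F 13. F eliminated.
Round 4: A 18, C 32, D 37. A eliminated.
Round 5: C 32, D 55. D has a majority (≥44).

D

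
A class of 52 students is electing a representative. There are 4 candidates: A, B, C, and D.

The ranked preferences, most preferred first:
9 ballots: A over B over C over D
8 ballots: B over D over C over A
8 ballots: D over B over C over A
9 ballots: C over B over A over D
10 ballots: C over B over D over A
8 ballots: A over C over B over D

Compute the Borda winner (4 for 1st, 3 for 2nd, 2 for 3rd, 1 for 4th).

A: 9×4 + 8×1 + 8×1 + 9×2 + 10×1 + 8×4 = 112
B: 9×3 + 8×4 + 8×3 + 9×3 + 10×3 + 8×2 = 156
C: 9×2 + 8×2 + 8×2 + 9×4 + 10×4 + 8×3 = 150
D: 9×1 + 8×3 + 8×4 + 9×1 + 10×2 + 8×1 = 102

B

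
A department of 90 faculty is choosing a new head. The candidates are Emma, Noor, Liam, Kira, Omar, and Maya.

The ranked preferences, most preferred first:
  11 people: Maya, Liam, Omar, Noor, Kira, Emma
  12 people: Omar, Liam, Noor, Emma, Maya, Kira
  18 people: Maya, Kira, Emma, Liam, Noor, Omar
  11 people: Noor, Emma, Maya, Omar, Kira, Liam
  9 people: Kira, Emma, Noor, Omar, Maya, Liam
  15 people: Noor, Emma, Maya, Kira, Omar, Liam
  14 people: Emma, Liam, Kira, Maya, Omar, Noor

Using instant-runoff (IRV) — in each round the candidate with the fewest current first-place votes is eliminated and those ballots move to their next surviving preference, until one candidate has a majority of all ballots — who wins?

Noor

Round 1: Emma 14, Noor 26, Liam 0, Kira 9, Omar 12, Maya 29. Liam eliminated.
Round 2: Emma 14, Noor 26, Kira 9, Omar 12, Maya 29. Kira eliminated.
Round 3: Emma 23, Noor 26, Omar 12, Maya 29. Omar eliminated.
Round 4: Emma 23, Noor 38, Maya 29. Emma eliminated.
Round 5: Noor 47, Maya 43. Noor has a majority (≥46).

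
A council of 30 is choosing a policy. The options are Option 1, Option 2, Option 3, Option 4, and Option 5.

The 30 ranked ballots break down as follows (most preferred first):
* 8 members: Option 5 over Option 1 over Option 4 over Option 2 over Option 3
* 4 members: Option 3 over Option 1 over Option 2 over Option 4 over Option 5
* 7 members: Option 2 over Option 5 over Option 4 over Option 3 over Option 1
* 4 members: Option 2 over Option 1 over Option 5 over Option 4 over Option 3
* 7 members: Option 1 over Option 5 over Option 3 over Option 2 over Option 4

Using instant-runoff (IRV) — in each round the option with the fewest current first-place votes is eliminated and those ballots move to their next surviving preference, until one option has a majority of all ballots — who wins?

Round 1: Option 1 7, Option 2 11, Option 3 4, Option 4 0, Option 5 8. Option 4 eliminated.
Round 2: Option 1 7, Option 2 11, Option 3 4, Option 5 8. Option 3 eliminated.
Round 3: Option 1 11, Option 2 11, Option 5 8. Option 5 eliminated.
Round 4: Option 1 19, Option 2 11. Option 1 has a majority (≥16).

Option 1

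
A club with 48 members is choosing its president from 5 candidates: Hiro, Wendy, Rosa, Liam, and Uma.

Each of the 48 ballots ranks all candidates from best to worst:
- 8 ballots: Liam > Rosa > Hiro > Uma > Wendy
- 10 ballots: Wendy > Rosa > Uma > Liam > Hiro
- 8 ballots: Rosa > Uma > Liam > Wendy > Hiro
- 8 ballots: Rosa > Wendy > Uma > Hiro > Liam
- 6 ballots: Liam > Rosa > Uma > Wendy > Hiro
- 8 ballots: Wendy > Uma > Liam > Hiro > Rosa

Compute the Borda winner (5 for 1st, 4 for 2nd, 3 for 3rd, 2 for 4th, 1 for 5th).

Hiro: 8×3 + 10×1 + 8×1 + 8×2 + 6×1 + 8×2 = 80
Wendy: 8×1 + 10×5 + 8×2 + 8×4 + 6×2 + 8×5 = 158
Rosa: 8×4 + 10×4 + 8×5 + 8×5 + 6×4 + 8×1 = 184
Liam: 8×5 + 10×2 + 8×3 + 8×1 + 6×5 + 8×3 = 146
Uma: 8×2 + 10×3 + 8×4 + 8×3 + 6×3 + 8×4 = 152

Rosa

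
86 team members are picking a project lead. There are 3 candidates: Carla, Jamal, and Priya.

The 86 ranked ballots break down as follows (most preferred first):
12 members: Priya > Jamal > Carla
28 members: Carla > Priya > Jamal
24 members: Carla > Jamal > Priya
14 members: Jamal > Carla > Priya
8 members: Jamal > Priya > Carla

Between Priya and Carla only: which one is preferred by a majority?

Carla

Priya is ranked above Carla on 20 ballots; Carla above Priya on 66.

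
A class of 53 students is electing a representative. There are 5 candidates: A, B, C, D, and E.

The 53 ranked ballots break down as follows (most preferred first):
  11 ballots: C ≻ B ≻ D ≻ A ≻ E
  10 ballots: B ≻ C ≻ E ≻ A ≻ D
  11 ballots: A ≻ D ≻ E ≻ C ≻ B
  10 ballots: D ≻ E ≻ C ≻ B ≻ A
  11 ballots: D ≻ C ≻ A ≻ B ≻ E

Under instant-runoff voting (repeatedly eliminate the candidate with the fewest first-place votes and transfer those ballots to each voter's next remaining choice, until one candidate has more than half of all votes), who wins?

Round 1: A 11, B 10, C 11, D 21, E 0. E eliminated.
Round 2: A 11, B 10, C 11, D 21. B eliminated.
Round 3: A 11, C 21, D 21. A eliminated.
Round 4: C 21, D 32. D has a majority (≥27).

D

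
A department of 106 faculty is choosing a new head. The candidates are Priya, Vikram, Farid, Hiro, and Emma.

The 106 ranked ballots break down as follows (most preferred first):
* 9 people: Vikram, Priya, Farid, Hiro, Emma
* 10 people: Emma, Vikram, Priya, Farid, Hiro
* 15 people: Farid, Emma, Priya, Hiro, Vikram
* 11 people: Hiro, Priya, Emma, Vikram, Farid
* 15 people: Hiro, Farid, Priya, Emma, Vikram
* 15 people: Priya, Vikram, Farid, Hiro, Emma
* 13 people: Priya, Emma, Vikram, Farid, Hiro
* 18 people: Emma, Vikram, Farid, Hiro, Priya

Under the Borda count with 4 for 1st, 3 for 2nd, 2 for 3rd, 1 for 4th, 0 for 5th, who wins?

Priya: 9×3 + 10×2 + 15×2 + 11×3 + 15×2 + 15×4 + 13×4 + 18×0 = 252
Vikram: 9×4 + 10×3 + 15×0 + 11×1 + 15×0 + 15×3 + 13×2 + 18×3 = 202
Farid: 9×2 + 10×1 + 15×4 + 11×0 + 15×3 + 15×2 + 13×1 + 18×2 = 212
Hiro: 9×1 + 10×0 + 15×1 + 11×4 + 15×4 + 15×1 + 13×0 + 18×1 = 161
Emma: 9×0 + 10×4 + 15×3 + 11×2 + 15×1 + 15×0 + 13×3 + 18×4 = 233

Priya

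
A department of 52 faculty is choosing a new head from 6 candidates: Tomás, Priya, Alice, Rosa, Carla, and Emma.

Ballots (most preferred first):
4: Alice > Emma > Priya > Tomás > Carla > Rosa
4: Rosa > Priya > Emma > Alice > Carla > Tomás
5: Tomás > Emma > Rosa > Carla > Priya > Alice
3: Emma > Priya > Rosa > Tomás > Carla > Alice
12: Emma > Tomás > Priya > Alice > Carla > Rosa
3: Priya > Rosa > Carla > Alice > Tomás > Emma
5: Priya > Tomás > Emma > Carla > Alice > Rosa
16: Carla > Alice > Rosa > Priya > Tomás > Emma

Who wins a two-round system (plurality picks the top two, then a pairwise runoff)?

Round 1 first-place votes: Tomás 5, Priya 8, Alice 4, Rosa 4, Carla 16, Emma 15. Carla and Emma advance.
Runoff: Carla is ranked above Emma on 19 ballots, Emma above Carla on 33.

Emma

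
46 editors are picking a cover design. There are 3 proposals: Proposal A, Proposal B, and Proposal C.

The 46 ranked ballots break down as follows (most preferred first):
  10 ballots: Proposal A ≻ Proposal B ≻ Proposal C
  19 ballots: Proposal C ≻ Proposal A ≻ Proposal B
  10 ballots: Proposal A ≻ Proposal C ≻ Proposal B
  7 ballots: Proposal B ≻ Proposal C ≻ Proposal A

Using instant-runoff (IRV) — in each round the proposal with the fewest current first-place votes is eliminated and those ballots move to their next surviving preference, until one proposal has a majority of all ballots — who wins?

Proposal C

Round 1: Proposal A 20, Proposal B 7, Proposal C 19. Proposal B eliminated.
Round 2: Proposal A 20, Proposal C 26. Proposal C has a majority (≥24).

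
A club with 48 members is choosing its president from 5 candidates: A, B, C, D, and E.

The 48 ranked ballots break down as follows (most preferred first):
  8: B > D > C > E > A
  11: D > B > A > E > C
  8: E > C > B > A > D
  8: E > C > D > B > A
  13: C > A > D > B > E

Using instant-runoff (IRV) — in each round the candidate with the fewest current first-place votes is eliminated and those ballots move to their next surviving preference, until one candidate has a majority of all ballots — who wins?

Round 1: A 0, B 8, C 13, D 11, E 16. A eliminated.
Round 2: B 8, C 13, D 11, E 16. B eliminated.
Round 3: C 13, D 19, E 16. C eliminated.
Round 4: D 32, E 16. D has a majority (≥25).

D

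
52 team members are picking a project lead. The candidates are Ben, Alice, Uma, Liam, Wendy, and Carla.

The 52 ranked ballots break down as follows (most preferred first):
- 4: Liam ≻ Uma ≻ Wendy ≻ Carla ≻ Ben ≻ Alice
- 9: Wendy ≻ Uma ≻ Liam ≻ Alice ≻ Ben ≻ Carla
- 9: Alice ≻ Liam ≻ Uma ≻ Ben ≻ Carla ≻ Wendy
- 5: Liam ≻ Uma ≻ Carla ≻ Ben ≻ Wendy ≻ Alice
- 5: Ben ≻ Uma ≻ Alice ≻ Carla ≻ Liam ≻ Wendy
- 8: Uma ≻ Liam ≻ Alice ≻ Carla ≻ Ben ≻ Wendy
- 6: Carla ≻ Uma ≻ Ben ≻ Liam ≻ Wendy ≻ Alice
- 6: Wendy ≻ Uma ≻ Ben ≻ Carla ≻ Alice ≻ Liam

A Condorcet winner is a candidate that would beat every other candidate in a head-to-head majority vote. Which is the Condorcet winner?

Uma vs Ben: 47–5
Uma vs Alice: 43–9
Uma vs Liam: 34–18
Uma vs Wendy: 37–15
Uma vs Carla: 46–6
Uma beats every other candidate.

Uma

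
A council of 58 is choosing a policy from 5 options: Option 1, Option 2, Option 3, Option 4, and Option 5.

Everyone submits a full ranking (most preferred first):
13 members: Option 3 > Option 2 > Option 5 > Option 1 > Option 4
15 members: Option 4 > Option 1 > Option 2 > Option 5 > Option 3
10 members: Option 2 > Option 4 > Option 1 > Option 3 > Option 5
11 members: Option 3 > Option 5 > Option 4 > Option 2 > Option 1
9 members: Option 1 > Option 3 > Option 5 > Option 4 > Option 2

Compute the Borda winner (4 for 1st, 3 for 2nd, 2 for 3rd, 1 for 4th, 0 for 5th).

Option 3

Option 1: 13×1 + 15×3 + 10×2 + 11×0 + 9×4 = 114
Option 2: 13×3 + 15×2 + 10×4 + 11×1 + 9×0 = 120
Option 3: 13×4 + 15×0 + 10×1 + 11×4 + 9×3 = 133
Option 4: 13×0 + 15×4 + 10×3 + 11×2 + 9×1 = 121
Option 5: 13×2 + 15×1 + 10×0 + 11×3 + 9×2 = 92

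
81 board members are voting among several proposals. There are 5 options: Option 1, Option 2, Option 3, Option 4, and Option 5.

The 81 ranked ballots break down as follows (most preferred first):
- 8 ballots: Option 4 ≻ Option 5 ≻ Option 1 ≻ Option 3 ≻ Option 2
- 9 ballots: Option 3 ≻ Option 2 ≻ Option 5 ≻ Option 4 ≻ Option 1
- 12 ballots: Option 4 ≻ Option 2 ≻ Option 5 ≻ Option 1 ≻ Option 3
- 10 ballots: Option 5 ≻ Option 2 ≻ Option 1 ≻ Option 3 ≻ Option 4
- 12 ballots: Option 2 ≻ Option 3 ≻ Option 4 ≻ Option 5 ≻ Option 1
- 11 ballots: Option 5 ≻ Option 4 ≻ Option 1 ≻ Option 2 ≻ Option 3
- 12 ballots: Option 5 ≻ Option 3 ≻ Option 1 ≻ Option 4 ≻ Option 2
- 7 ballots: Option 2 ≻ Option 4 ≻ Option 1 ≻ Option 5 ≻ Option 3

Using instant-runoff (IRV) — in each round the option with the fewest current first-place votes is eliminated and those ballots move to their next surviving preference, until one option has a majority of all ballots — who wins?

Option 5

Round 1: Option 1 0, Option 2 19, Option 3 9, Option 4 20, Option 5 33. Option 1 eliminated.
Round 2: Option 2 19, Option 3 9, Option 4 20, Option 5 33. Option 3 eliminated.
Round 3: Option 2 28, Option 4 20, Option 5 33. Option 4 eliminated.
Round 4: Option 2 40, Option 5 41. Option 5 has a majority (≥41).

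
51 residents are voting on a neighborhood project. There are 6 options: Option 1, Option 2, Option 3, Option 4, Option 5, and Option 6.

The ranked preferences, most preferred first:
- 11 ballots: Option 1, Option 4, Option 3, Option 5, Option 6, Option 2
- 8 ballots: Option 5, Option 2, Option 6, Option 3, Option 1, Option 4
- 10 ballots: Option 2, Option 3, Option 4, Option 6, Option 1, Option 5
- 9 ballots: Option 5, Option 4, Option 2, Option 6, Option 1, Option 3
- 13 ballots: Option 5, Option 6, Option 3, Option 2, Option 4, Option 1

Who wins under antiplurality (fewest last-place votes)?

Option 6

Last-place votes: Option 1 13, Option 2 11, Option 3 9, Option 4 8, Option 5 10, Option 6 0.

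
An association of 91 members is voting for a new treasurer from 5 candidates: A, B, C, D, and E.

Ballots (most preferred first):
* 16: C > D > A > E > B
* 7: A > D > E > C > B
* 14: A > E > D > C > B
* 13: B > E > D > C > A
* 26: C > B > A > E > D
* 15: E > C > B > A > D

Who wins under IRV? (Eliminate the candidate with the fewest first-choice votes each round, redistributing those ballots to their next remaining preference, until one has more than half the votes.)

E

Round 1: A 21, B 13, C 42, D 0, E 15. D eliminated.
Round 2: A 21, B 13, C 42, E 15. B eliminated.
Round 3: A 21, C 42, E 28. A eliminated.
Round 4: C 42, E 49. E has a majority (≥46).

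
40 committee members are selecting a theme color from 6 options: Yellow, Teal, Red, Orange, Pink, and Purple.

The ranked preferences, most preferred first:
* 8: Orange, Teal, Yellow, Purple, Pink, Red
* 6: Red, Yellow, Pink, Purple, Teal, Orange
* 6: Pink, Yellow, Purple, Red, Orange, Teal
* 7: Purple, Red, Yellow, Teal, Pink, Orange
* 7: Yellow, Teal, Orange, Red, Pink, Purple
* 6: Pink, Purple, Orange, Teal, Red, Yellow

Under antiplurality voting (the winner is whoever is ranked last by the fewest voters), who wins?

Pink

Last-place votes: Yellow 6, Teal 6, Red 8, Orange 13, Pink 0, Purple 7.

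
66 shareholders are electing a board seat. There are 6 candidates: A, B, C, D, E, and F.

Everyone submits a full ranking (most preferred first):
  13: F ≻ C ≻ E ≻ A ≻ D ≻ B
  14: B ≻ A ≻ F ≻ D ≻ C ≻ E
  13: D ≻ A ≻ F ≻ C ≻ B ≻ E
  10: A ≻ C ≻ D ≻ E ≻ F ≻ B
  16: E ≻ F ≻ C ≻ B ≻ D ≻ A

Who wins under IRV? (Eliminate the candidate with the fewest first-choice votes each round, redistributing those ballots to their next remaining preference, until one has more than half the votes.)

Round 1: A 10, B 14, C 0, D 13, E 16, F 13. C eliminated.
Round 2: A 10, B 14, D 13, E 16, F 13. A eliminated.
Round 3: B 14, D 23, E 16, F 13. F eliminated.
Round 4: B 14, D 23, E 29. B eliminated.
Round 5: D 37, E 29. D has a majority (≥34).

D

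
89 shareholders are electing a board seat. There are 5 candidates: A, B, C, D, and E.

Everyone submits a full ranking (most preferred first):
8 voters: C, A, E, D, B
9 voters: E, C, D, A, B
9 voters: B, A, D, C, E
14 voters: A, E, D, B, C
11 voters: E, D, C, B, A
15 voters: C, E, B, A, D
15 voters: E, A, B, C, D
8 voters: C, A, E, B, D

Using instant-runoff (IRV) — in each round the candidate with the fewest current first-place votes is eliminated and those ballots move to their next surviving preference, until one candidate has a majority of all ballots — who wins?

E

Round 1: A 14, B 9, C 31, D 0, E 35. D eliminated.
Round 2: A 14, B 9, C 31, E 35. B eliminated.
Round 3: A 23, C 31, E 35. A eliminated.
Round 4: C 40, E 49. E has a majority (≥45).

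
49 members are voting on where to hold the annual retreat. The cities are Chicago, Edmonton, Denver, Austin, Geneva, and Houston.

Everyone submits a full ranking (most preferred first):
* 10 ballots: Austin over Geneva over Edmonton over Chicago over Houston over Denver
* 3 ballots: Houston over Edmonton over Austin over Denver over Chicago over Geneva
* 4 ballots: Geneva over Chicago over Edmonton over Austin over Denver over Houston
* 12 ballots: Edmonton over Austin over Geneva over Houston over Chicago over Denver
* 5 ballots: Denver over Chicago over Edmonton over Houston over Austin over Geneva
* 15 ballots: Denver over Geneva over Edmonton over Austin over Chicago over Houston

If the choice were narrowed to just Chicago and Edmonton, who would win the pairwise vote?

Edmonton

Chicago is ranked above Edmonton on 9 ballots; Edmonton above Chicago on 40.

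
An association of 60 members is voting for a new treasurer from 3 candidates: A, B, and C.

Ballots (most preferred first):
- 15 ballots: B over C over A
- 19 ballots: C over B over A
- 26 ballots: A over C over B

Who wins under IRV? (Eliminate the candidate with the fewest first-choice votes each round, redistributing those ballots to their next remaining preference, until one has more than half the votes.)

C

Round 1: A 26, B 15, C 19. B eliminated.
Round 2: A 26, C 34. C has a majority (≥31).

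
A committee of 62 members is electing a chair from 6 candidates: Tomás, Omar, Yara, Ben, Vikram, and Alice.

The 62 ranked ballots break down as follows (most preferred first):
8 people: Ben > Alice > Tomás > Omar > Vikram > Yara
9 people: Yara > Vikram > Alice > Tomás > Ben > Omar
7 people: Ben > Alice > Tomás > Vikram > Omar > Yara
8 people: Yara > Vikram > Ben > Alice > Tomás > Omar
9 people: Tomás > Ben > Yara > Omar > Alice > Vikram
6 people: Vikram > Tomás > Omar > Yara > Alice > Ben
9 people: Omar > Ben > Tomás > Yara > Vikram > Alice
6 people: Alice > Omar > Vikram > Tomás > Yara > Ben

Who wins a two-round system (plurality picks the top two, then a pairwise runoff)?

Round 1 first-place votes: Tomás 9, Omar 9, Yara 17, Ben 15, Vikram 6, Alice 6. Yara and Ben advance.
Runoff: Yara is ranked above Ben on 29 ballots, Ben above Yara on 33.

Ben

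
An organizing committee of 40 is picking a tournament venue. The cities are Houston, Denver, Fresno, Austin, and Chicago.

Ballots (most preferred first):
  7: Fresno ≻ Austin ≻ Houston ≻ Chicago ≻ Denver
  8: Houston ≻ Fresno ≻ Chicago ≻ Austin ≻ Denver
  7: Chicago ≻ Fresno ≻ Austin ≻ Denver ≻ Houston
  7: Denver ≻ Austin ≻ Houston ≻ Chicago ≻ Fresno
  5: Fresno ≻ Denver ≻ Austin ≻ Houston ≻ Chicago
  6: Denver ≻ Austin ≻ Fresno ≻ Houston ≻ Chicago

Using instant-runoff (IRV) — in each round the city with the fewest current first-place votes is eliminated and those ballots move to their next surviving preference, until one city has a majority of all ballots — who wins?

Round 1: Houston 8, Denver 13, Fresno 12, Austin 0, Chicago 7. Austin eliminated.
Round 2: Houston 8, Denver 13, Fresno 12, Chicago 7. Chicago eliminated.
Round 3: Houston 8, Denver 13, Fresno 19. Houston eliminated.
Round 4: Denver 13, Fresno 27. Fresno has a majority (≥21).

Fresno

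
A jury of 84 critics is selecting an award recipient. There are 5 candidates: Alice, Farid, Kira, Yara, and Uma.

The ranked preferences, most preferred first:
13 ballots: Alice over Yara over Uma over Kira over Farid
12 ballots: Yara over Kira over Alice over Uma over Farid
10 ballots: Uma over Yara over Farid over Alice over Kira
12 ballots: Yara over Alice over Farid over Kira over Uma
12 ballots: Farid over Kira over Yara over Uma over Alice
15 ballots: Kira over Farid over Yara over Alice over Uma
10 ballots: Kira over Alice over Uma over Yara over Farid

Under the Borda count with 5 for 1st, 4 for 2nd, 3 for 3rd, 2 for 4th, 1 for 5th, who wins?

Alice: 13×5 + 12×3 + 10×2 + 12×4 + 12×1 + 15×2 + 10×4 = 251
Farid: 13×1 + 12×1 + 10×3 + 12×3 + 12×5 + 15×4 + 10×1 = 221
Kira: 13×2 + 12×4 + 10×1 + 12×2 + 12×4 + 15×5 + 10×5 = 281
Yara: 13×4 + 12×5 + 10×4 + 12×5 + 12×3 + 15×3 + 10×2 = 313
Uma: 13×3 + 12×2 + 10×5 + 12×1 + 12×2 + 15×1 + 10×3 = 194

Yara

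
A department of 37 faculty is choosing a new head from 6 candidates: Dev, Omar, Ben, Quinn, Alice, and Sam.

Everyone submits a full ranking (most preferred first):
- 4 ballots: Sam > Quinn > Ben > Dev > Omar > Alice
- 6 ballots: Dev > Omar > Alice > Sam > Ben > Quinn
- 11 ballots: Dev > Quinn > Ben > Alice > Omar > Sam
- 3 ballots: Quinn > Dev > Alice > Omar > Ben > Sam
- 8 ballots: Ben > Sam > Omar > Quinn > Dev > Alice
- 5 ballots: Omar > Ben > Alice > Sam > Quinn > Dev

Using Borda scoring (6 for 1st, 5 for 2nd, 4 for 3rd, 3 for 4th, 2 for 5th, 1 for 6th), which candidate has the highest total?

Ben

Dev: 4×3 + 6×6 + 11×6 + 3×5 + 8×2 + 5×1 = 150
Omar: 4×2 + 6×5 + 11×2 + 3×3 + 8×4 + 5×6 = 131
Ben: 4×4 + 6×2 + 11×4 + 3×2 + 8×6 + 5×5 = 151
Quinn: 4×5 + 6×1 + 11×5 + 3×6 + 8×3 + 5×2 = 133
Alice: 4×1 + 6×4 + 11×3 + 3×4 + 8×1 + 5×4 = 101
Sam: 4×6 + 6×3 + 11×1 + 3×1 + 8×5 + 5×3 = 111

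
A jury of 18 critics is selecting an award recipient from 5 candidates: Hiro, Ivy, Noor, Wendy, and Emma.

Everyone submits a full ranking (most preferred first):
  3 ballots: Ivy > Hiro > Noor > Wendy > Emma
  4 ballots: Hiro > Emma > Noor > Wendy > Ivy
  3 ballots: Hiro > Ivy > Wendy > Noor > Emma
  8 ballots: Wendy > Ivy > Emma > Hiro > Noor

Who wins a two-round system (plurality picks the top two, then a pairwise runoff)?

Round 1 first-place votes: Hiro 7, Ivy 3, Noor 0, Wendy 8, Emma 0. Wendy and Hiro advance.
Runoff: Wendy is ranked above Hiro on 8 ballots, Hiro above Wendy on 10.

Hiro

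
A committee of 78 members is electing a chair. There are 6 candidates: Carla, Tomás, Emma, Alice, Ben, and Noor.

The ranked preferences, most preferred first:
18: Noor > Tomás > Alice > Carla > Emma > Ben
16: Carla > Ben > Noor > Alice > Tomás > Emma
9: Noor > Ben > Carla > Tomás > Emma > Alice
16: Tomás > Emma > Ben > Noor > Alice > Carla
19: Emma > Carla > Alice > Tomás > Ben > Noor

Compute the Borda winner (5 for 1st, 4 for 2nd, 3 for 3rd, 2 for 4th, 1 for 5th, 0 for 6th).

Carla: 18×2 + 16×5 + 9×3 + 16×0 + 19×4 = 219
Tomás: 18×4 + 16×1 + 9×2 + 16×5 + 19×2 = 224
Emma: 18×1 + 16×0 + 9×1 + 16×4 + 19×5 = 186
Alice: 18×3 + 16×2 + 9×0 + 16×1 + 19×3 = 159
Ben: 18×0 + 16×4 + 9×4 + 16×3 + 19×1 = 167
Noor: 18×5 + 16×3 + 9×5 + 16×2 + 19×0 = 215

Tomás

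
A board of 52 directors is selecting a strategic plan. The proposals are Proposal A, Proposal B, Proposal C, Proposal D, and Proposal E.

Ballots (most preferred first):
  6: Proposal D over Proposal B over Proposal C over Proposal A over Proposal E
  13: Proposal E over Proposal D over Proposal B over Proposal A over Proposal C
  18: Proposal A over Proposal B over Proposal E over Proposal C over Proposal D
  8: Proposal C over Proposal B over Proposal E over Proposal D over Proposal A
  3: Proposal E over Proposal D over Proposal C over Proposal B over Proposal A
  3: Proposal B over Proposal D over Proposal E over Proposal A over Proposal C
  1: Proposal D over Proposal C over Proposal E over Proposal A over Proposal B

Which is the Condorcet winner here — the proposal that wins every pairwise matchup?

Proposal B vs Proposal A: 33–19
Proposal B vs Proposal C: 40–12
Proposal B vs Proposal D: 29–23
Proposal B vs Proposal E: 35–17
Proposal B beats every other proposal.

Proposal B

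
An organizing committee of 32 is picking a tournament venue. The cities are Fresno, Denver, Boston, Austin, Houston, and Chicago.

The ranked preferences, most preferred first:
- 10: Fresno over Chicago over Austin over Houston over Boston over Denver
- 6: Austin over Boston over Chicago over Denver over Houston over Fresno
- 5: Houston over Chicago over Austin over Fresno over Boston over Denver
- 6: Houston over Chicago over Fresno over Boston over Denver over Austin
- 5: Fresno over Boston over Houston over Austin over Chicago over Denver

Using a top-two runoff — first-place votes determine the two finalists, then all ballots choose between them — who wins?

Houston

Round 1 first-place votes: Fresno 15, Denver 0, Boston 0, Austin 6, Houston 11, Chicago 0. Fresno and Houston advance.
Runoff: Fresno is ranked above Houston on 15 ballots, Houston above Fresno on 17.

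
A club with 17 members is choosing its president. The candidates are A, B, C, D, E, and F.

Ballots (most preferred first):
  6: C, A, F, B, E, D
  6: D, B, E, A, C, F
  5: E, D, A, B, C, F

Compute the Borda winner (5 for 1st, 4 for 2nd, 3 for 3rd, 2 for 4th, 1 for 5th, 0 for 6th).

A

A: 6×4 + 6×2 + 5×3 = 51
B: 6×2 + 6×4 + 5×2 = 46
C: 6×5 + 6×1 + 5×1 = 41
D: 6×0 + 6×5 + 5×4 = 50
E: 6×1 + 6×3 + 5×5 = 49
F: 6×3 + 6×0 + 5×0 = 18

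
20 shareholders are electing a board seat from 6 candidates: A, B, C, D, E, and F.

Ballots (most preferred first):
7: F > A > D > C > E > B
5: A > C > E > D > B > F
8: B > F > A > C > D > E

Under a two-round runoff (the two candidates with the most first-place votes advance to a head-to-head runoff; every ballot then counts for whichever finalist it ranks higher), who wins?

Round 1 first-place votes: A 5, B 8, C 0, D 0, E 0, F 7. B and F advance.
Runoff: B is ranked above F on 13 ballots, F above B on 7.

B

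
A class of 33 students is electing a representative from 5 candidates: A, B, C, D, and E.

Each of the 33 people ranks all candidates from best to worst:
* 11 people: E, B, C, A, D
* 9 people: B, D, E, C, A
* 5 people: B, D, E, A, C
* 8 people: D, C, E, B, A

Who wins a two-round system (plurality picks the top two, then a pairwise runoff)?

E

Round 1 first-place votes: A 0, B 14, C 0, D 8, E 11. B and E advance.
Runoff: B is ranked above E on 14 ballots, E above B on 19.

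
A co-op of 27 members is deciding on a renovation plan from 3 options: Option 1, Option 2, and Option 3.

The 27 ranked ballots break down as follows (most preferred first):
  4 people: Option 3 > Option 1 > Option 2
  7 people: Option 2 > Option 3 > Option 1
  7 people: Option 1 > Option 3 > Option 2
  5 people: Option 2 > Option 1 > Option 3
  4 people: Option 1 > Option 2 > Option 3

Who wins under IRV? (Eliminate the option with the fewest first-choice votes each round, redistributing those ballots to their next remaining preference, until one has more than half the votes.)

Option 1

Round 1: Option 1 11, Option 2 12, Option 3 4. Option 3 eliminated.
Round 2: Option 1 15, Option 2 12. Option 1 has a majority (≥14).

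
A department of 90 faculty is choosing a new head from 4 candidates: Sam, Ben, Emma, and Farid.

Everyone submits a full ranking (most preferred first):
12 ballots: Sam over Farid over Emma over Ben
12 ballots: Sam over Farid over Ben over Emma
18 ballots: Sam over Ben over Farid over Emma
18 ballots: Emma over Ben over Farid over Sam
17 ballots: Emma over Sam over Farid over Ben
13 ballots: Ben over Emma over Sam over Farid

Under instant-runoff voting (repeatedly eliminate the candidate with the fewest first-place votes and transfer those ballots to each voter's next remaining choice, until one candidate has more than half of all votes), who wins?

Round 1: Sam 42, Ben 13, Emma 35, Farid 0. Farid eliminated.
Round 2: Sam 42, Ben 13, Emma 35. Ben eliminated.
Round 3: Sam 42, Emma 48. Emma has a majority (≥46).

Emma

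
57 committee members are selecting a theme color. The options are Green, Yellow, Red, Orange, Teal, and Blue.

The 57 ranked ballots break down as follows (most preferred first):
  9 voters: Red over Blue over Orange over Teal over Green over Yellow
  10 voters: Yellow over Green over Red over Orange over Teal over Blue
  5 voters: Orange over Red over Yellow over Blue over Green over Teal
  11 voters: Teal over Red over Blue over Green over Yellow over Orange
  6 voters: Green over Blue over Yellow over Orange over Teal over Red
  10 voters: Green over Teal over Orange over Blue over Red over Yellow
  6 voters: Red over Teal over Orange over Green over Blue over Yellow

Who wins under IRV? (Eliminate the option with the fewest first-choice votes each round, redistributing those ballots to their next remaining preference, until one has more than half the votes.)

Red

Round 1: Green 16, Yellow 10, Red 15, Orange 5, Teal 11, Blue 0. Blue eliminated.
Round 2: Green 16, Yellow 10, Red 15, Orange 5, Teal 11. Orange eliminated.
Round 3: Green 16, Yellow 10, Red 20, Teal 11. Yellow eliminated.
Round 4: Green 26, Red 20, Teal 11. Teal eliminated.
Round 5: Green 26, Red 31. Red has a majority (≥29).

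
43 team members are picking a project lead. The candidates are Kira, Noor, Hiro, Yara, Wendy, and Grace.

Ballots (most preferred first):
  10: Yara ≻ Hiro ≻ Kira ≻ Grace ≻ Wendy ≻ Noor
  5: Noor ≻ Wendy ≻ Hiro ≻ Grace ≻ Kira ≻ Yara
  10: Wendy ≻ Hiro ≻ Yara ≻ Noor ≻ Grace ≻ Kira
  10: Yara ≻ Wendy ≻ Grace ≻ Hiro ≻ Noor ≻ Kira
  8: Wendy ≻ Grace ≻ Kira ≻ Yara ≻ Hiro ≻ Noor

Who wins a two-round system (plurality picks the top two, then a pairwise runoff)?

Round 1 first-place votes: Kira 0, Noor 5, Hiro 0, Yara 20, Wendy 18, Grace 0. Yara and Wendy advance.
Runoff: Yara is ranked above Wendy on 20 ballots, Wendy above Yara on 23.

Wendy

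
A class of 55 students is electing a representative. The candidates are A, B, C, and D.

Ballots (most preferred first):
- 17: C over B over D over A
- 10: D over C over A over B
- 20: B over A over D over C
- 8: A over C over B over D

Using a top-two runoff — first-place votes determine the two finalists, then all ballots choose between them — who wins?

Round 1 first-place votes: A 8, B 20, C 17, D 10. B and C advance.
Runoff: B is ranked above C on 20 ballots, C above B on 35.

C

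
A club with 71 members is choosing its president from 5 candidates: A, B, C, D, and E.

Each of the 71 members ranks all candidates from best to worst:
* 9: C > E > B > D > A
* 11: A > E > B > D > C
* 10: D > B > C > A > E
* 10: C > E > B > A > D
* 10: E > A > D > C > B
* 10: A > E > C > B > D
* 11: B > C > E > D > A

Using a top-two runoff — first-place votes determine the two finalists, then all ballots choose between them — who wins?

C

Round 1 first-place votes: A 21, B 11, C 19, D 10, E 10. A and C advance.
Runoff: A is ranked above C on 31 ballots, C above A on 40.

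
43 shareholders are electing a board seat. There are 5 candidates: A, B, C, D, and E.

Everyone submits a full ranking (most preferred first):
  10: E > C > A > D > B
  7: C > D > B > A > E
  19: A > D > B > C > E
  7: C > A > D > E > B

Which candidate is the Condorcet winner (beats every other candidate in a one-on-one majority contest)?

C vs A: 24–19
C vs B: 24–19
C vs D: 24–19
C vs E: 33–10
C beats every other candidate.

C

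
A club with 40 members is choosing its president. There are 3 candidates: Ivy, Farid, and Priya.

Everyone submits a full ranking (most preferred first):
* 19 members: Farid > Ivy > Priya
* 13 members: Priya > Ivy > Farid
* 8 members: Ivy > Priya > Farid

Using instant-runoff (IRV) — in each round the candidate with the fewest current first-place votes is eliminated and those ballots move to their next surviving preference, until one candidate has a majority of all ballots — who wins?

Priya

Round 1: Ivy 8, Farid 19, Priya 13. Ivy eliminated.
Round 2: Farid 19, Priya 21. Priya has a majority (≥21).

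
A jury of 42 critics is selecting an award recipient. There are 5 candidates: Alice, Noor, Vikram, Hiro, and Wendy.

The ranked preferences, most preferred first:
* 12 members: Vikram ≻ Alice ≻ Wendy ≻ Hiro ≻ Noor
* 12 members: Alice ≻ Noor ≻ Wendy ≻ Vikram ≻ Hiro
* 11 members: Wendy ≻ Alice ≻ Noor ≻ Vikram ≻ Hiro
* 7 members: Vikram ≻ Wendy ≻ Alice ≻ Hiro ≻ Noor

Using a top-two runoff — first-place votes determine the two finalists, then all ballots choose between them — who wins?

Alice

Round 1 first-place votes: Alice 12, Noor 0, Vikram 19, Hiro 0, Wendy 11. Vikram and Alice advance.
Runoff: Vikram is ranked above Alice on 19 ballots, Alice above Vikram on 23.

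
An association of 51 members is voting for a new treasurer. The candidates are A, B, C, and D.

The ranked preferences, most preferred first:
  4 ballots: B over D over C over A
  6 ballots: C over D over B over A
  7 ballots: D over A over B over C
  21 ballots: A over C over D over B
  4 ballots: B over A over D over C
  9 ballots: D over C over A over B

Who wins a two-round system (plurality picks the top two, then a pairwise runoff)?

Round 1 first-place votes: A 21, B 8, C 6, D 16. A and D advance.
Runoff: A is ranked above D on 25 ballots, D above A on 26.

D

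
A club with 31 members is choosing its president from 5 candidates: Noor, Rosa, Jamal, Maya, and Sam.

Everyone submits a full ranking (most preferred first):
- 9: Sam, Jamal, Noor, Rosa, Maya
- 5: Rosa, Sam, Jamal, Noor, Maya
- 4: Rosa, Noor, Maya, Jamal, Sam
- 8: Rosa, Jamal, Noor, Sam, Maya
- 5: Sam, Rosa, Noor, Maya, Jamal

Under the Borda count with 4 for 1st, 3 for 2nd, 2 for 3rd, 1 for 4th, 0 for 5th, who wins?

Noor: 9×2 + 5×1 + 4×3 + 8×2 + 5×2 = 61
Rosa: 9×1 + 5×4 + 4×4 + 8×4 + 5×3 = 92
Jamal: 9×3 + 5×2 + 4×1 + 8×3 + 5×0 = 65
Maya: 9×0 + 5×0 + 4×2 + 8×0 + 5×1 = 13
Sam: 9×4 + 5×3 + 4×0 + 8×1 + 5×4 = 79

Rosa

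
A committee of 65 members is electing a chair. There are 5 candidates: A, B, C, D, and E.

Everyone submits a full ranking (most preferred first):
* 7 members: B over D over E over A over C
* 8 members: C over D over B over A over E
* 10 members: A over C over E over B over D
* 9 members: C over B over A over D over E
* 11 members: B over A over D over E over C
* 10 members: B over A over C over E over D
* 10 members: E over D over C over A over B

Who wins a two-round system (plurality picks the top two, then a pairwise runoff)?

C

Round 1 first-place votes: A 10, B 28, C 17, D 0, E 10. B and C advance.
Runoff: B is ranked above C on 28 ballots, C above B on 37.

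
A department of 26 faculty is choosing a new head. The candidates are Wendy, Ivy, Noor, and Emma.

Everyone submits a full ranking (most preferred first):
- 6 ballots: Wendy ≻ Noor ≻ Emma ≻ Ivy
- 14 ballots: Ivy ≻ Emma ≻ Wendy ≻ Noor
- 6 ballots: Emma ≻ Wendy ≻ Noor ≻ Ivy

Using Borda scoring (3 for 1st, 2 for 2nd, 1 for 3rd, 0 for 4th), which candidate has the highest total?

Wendy: 6×3 + 14×1 + 6×2 = 44
Ivy: 6×0 + 14×3 + 6×0 = 42
Noor: 6×2 + 14×0 + 6×1 = 18
Emma: 6×1 + 14×2 + 6×3 = 52

Emma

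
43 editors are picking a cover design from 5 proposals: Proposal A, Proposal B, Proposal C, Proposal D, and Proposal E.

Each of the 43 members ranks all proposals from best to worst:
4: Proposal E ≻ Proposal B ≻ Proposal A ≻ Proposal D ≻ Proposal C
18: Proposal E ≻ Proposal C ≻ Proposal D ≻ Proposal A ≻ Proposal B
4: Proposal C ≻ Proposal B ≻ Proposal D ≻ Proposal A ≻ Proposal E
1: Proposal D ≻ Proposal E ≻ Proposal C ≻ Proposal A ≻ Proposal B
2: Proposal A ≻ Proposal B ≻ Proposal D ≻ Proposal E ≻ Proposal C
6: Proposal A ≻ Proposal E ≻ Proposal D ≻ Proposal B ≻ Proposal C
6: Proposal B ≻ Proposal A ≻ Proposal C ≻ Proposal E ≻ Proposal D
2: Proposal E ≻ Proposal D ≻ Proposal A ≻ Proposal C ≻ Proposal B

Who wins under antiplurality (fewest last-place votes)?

Proposal A

Last-place votes: Proposal A 0, Proposal B 21, Proposal C 12, Proposal D 6, Proposal E 4.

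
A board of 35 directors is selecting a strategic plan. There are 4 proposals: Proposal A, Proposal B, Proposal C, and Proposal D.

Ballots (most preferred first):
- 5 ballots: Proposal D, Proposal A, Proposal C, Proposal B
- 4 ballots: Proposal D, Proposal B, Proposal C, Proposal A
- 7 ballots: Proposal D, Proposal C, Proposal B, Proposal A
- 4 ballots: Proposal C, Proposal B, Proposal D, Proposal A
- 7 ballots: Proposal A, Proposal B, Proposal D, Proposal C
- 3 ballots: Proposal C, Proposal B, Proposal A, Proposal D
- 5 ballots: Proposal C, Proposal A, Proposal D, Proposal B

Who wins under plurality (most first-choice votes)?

Proposal D

First-place votes: Proposal A 7, Proposal B 0, Proposal C 12, Proposal D 16.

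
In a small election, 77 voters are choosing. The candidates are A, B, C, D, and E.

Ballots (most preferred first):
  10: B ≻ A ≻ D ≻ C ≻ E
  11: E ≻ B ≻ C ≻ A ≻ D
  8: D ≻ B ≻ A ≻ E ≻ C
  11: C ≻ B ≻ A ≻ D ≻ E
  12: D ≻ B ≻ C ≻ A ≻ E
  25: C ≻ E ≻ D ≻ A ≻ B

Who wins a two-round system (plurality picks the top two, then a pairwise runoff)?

Round 1 first-place votes: A 0, B 10, C 36, D 20, E 11. C and D advance.
Runoff: C is ranked above D on 47 ballots, D above C on 30.

C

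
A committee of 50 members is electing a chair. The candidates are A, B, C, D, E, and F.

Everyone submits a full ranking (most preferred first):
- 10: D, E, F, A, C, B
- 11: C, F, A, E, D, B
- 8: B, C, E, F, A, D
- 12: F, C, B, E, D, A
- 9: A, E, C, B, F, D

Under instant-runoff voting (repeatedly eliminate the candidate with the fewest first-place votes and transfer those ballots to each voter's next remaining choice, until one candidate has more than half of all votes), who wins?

C

Round 1: A 9, B 8, C 11, D 10, E 0, F 12. E eliminated.
Round 2: A 9, B 8, C 11, D 10, F 12. B eliminated.
Round 3: A 9, C 19, D 10, F 12. A eliminated.
Round 4: C 28, D 10, F 12. C has a majority (≥26).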